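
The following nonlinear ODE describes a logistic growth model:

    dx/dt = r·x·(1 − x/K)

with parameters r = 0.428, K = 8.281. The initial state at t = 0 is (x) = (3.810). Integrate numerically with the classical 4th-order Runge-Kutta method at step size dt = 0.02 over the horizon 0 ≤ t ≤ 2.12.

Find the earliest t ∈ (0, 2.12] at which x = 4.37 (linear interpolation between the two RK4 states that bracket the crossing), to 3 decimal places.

t = 0.633

t=0.000: state=(3.810)
step 1 (dt=0.02): k1=(0.880), k2=(0.881), k3=(0.881), k4=(0.881); state += dt/6·(k1+2k2+2k3+k4)
t=0.020: state=(3.828)
t=0.040: state=(3.845)
t=0.060: state=(3.863)
continuing one RK4 step at a time; state shown every 5 steps (Δt=0.1):
t=0.100: state=(3.898)
t=0.200: state=(3.987)
t=0.300: state=(4.075)
t=0.400: state=(4.164)
t=0.500: state=(4.252)
t=0.600: state=(4.341)
t=0.620: state=(4.358)
next step: t=0.640: state=(4.376) — x has crossed 4.37
linear interpolation between t=0.620 (4.35846) and t=0.640 (4.37612) → t≈0.633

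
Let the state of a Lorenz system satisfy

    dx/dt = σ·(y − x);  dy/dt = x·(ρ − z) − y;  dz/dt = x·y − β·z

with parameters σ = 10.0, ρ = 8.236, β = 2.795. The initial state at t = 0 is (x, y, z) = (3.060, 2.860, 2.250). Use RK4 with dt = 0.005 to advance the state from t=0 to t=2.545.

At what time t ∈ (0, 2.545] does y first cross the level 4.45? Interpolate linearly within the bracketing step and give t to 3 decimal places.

t=0.000: state=(3.060, 2.860, 2.250)
step 1 (dt=0.005): k1=(-2.000, 15.457, 2.463), k2=(-1.564, 15.370, 2.549), k3=(-1.577, 15.376, 2.551), k4=(-1.152, 15.294, 2.639); state += dt/6·(k1+2k2+2k3+k4)
t=0.005: state=(3.052, 2.937, 2.263)
t=0.010: state=(3.048, 3.013, 2.276)
t=0.015: state=(3.049, 3.088, 2.291)
continuing one RK4 step at a time; state shown every 20 steps (Δt=0.1):
t=0.100: state=(3.481, 4.342, 2.720)
t=0.105: state=(3.525, 4.417, 2.759)
next step: t=0.110: state=(3.570, 4.491, 2.799) — y has crossed 4.45
linear interpolation between t=0.105 (4.41653) and t=0.110 (4.49105) → t≈0.107

t = 0.107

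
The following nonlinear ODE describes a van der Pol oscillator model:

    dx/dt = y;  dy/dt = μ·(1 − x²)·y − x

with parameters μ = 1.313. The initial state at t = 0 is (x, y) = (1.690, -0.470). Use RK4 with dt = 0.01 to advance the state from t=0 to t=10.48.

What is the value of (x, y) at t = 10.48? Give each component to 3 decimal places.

(x, y) = (-1.665, 0.580)

t=0.000: state=(1.690, -0.470)
step 1 (dt=0.01): k1=(-0.470, -0.545), k2=(-0.473, -0.541), k3=(-0.473, -0.541), k4=(-0.475, -0.537); state += dt/6·(k1+2k2+2k3+k4)
t=0.010: state=(1.685, -0.475)
t=0.020: state=(1.680, -0.481)
t=0.030: state=(1.676, -0.486)
continuing one RK4 step at a time; state shown every 50 steps (Δt=0.5):
t=0.500: state=(1.395, -0.709)
t=1.000: state=(0.960, -1.076)
t=1.500: state=(0.234, -1.964)
t=2.000: state=(-1.075, -2.947)
t=2.500: state=(-1.972, -0.495)
t=3.000: state=(-1.937, 0.371)
t=3.500: state=(-1.699, 0.561)
t=4.000: state=(-1.375, 0.750)
t=4.500: state=(-0.918, 1.132)
t=5.000: state=(-0.148, 2.093)
t=5.500: state=(1.206, 2.856)
t=6.000: state=(1.993, 0.335)
t=6.500: state=(1.923, -0.396)
t=7.000: state=(1.676, -0.574)
t=7.500: state=(1.345, -0.771)
t=8.000: state=(0.871, -1.180)
t=8.500: state=(0.061, -2.209)
t=9.000: state=(-1.318, -2.718)
t=9.500: state=(-2.004, -0.212)
t=10.000: state=(-1.906, 0.416)
t=10.480: state=(-1.665, 0.580)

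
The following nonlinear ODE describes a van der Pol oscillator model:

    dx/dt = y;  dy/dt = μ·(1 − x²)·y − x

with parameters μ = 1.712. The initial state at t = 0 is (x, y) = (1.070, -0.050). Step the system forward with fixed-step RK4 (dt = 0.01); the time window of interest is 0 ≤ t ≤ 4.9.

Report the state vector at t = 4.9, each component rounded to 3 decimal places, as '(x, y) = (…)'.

t=0.000: state=(1.070, -0.050)
step 1 (dt=0.01): k1=(-0.050, -1.058), k2=(-0.055, -1.056), k3=(-0.055, -1.056), k4=(-0.061, -1.055); state += dt/6·(k1+2k2+2k3+k4)
t=0.010: state=(1.069, -0.061)
t=0.020: state=(1.069, -0.071)
t=0.030: state=(1.068, -0.082)
continuing one RK4 step at a time; state shown every 20 steps (Δt=0.2):
t=0.200: state=(1.039, -0.256)
t=0.400: state=(0.968, -0.456)
t=0.600: state=(0.856, -0.671)
t=0.800: state=(0.696, -0.936)
t=1.000: state=(0.475, -1.301)
t=1.200: state=(0.164, -1.840)
t=1.400: state=(-0.275, -2.569)
t=1.600: state=(-0.853, -3.105)
t=1.800: state=(-1.439, -2.531)
t=2.000: state=(-1.809, -1.159)
t=2.200: state=(-1.937, -0.232)
t=2.400: state=(-1.938, 0.161)
t=2.600: state=(-1.888, 0.317)
t=2.800: state=(-1.816, 0.390)
t=3.000: state=(-1.733, 0.439)
t=3.200: state=(-1.641, 0.485)
t=3.400: state=(-1.539, 0.536)
t=3.600: state=(-1.425, 0.600)
t=3.800: state=(-1.297, 0.686)
t=4.000: state=(-1.149, 0.804)
t=4.200: state=(-0.972, 0.978)
t=4.400: state=(-0.751, 1.248)
t=4.600: state=(-0.462, 1.680)
t=4.800: state=(-0.062, 2.363)
t=4.900: state=(0.195, 2.793)

(x, y) = (0.195, 2.793)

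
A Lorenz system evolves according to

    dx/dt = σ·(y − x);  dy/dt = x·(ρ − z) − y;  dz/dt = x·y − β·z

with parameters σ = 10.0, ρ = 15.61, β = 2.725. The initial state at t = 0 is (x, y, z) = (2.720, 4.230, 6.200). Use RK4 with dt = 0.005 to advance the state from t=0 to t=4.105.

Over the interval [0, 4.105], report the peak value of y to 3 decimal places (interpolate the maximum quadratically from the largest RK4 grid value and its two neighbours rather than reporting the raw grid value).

t=0.000: state=(2.720, 4.230, 6.200)
step 1 (dt=0.005): k1=(15.100, 21.365, -5.389), k2=(15.257, 21.704, -5.046), k3=(15.261, 21.705, -5.044), k4=(15.422, 22.045, -4.694); state += dt/6·(k1+2k2+2k3+k4)
t=0.005: state=(2.796, 4.339, 6.175)
t=0.010: state=(2.874, 4.450, 6.153)
t=0.015: state=(2.954, 4.566, 6.135)
continuing one RK4 step at a time; state shown every 40 steps (Δt=0.2):
t=0.200: state=(7.540, 10.748, 9.864)
t=0.400: state=(9.455, 6.668, 21.145)
t=0.600: state=(3.282, 1.532, 15.166)
t=0.800: state=(2.342, 2.786, 9.545)
t=1.000: state=(4.703, 6.704, 8.060)
t=1.200: state=(9.329, 10.759, 15.716)
t=1.400: state=(6.588, 3.688, 18.782)
t=1.600: state=(3.152, 2.725, 12.689)
t=1.800: state=(4.057, 5.289, 9.423)
t=2.000: state=(7.688, 9.639, 12.730)
t=2.200: state=(8.095, 6.236, 18.826)
t=2.400: state=(4.326, 3.259, 14.699)
t=2.600: state=(4.158, 4.905, 10.911)
t=2.800: state=(6.813, 8.456, 12.182)
t=3.000: state=(8.196, 7.365, 17.646)
t=3.200: state=(5.251, 4.011, 15.637)
t=3.400: state=(4.495, 4.912, 12.055)
t=3.600: state=(6.424, 7.720, 12.390)
t=3.800: state=(7.894, 7.587, 16.637)
t=4.000: state=(5.814, 4.687, 15.909)
t=4.105: state=(4.969, 4.525, 14.144)
largest grid value and its neighbours: y(0.260)=11.99345, y(0.265)=12.00932, y(0.270)=12.00820
parabola through these three points peaks at t≈0.267 with y≈12.01092

max y = 12.011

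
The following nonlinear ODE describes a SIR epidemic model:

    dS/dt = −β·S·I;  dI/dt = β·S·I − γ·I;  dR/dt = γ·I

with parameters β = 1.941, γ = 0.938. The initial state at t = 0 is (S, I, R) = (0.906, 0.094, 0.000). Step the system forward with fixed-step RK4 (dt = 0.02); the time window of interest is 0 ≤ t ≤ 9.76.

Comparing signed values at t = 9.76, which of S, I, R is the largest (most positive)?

largest component: R

t=0.000: state=(0.906, 0.094, 0.000)
step 1 (dt=0.02): k1=(-0.165, 0.077, 0.088), k2=(-0.166, 0.077, 0.089), k3=(-0.166, 0.077, 0.089), k4=(-0.167, 0.078, 0.090); state += dt/6·(k1+2k2+2k3+k4)
t=0.020: state=(0.903, 0.096, 0.002)
t=0.040: state=(0.899, 0.097, 0.004)
t=0.060: state=(0.896, 0.099, 0.005)
continuing one RK4 step at a time; state shown every 25 steps (Δt=0.5):
t=0.500: state=(0.811, 0.136, 0.054)
t=1.000: state=(0.697, 0.176, 0.127)
t=1.500: state=(0.578, 0.205, 0.217)
t=2.000: state=(0.471, 0.213, 0.316)
t=2.500: state=(0.385, 0.201, 0.414)
t=3.000: state=(0.320, 0.177, 0.503)
t=3.500: state=(0.273, 0.148, 0.579)
t=4.000: state=(0.240, 0.118, 0.641)
t=4.500: state=(0.217, 0.092, 0.691)
t=5.000: state=(0.201, 0.071, 0.729)
t=5.500: state=(0.189, 0.053, 0.758)
t=6.000: state=(0.181, 0.040, 0.779)
t=6.500: state=(0.175, 0.030, 0.796)
t=7.000: state=(0.170, 0.022, 0.808)
t=7.500: state=(0.167, 0.016, 0.817)
t=8.000: state=(0.165, 0.012, 0.823)
t=8.500: state=(0.163, 0.009, 0.828)
t=9.000: state=(0.162, 0.006, 0.831)
t=9.500: state=(0.161, 0.005, 0.834)
t=9.760: state=(0.161, 0.004, 0.835)
compare at T: S=0.161, I=0.004, R=0.835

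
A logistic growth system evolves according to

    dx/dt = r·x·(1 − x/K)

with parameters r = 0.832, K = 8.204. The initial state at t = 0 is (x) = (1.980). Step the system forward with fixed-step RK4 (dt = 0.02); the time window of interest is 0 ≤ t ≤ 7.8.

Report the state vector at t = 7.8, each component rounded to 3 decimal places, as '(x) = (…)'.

(x) = (8.165)

t=0.000: state=(1.980)
step 1 (dt=0.02): k1=(1.250), k2=(1.255), k3=(1.255), k4=(1.261); state += dt/6·(k1+2k2+2k3+k4)
t=0.020: state=(2.005)
t=0.040: state=(2.030)
t=0.060: state=(2.056)
continuing one RK4 step at a time; state shown every 25 steps (Δt=0.5):
t=0.500: state=(2.669)
t=1.000: state=(3.465)
t=1.500: state=(4.312)
t=2.000: state=(5.143)
t=2.500: state=(5.891)
t=3.000: state=(6.516)
t=3.500: state=(7.007)
t=4.000: state=(7.373)
t=4.500: state=(7.636)
t=5.000: state=(7.820)
t=5.500: state=(7.947)
t=6.000: state=(8.033)
t=6.500: state=(8.090)
t=7.000: state=(8.128)
t=7.500: state=(8.154)
t=7.800: state=(8.165)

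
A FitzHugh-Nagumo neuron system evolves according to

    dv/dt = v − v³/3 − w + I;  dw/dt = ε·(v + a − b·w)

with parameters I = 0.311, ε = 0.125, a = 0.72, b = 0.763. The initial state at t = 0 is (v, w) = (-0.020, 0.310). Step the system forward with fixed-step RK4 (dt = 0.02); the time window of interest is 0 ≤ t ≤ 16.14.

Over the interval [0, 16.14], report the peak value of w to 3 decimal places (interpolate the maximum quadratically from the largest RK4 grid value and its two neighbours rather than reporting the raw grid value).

max w = 0.391

t=0.000: state=(-0.020, 0.310)
step 1 (dt=0.02): k1=(-0.019, 0.058), k2=(-0.020, 0.058), k3=(-0.020, 0.058), k4=(-0.021, 0.058); state += dt/6·(k1+2k2+2k3+k4)
t=0.020: state=(-0.020, 0.311)
t=0.040: state=(-0.021, 0.312)
t=0.060: state=(-0.021, 0.313)
continuing one RK4 step at a time; state shown every 50 steps (Δt=1):
t=1.000: state=(-0.092, 0.362)
t=2.000: state=(-0.358, 0.391)
t=3.000: state=(-0.959, 0.365)
t=4.000: state=(-1.518, 0.265)
t=5.000: state=(-1.637, 0.136)
t=6.000: state=(-1.599, 0.016)
t=7.000: state=(-1.534, -0.087)
t=8.000: state=(-1.467, -0.172)
t=9.000: state=(-1.400, -0.241)
t=10.000: state=(-1.334, -0.296)
t=11.000: state=(-1.271, -0.339)
t=12.000: state=(-1.209, -0.370)
t=13.000: state=(-1.149, -0.391)
t=14.000: state=(-1.092, -0.403)
t=15.000: state=(-1.038, -0.407)
t=16.000: state=(-0.986, -0.405)
t=16.140: state=(-0.980, -0.404)
largest grid value and its neighbours: w(2.120)=0.39128, w(2.140)=0.39129, w(2.160)=0.39128
parabola through these three points peaks at t≈2.141 with w≈0.39129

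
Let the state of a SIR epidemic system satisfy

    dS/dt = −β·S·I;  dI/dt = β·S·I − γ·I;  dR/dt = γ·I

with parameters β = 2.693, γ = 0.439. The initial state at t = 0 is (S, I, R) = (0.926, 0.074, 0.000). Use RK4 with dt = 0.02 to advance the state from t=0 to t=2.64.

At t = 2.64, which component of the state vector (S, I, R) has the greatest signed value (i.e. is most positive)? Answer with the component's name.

largest component: I

t=0.000: state=(0.926, 0.074, 0.000)
step 1 (dt=0.02): k1=(-0.185, 0.152, 0.032), k2=(-0.188, 0.155, 0.033), k3=(-0.188, 0.155, 0.033), k4=(-0.191, 0.158, 0.034); state += dt/6·(k1+2k2+2k3+k4)
t=0.020: state=(0.922, 0.077, 0.001)
t=0.040: state=(0.918, 0.080, 0.001)
t=0.060: state=(0.914, 0.084, 0.002)
continuing one RK4 step at a time; state shown every 5 steps (Δt=0.1):
t=0.100: state=(0.906, 0.091, 0.004)
t=0.200: state=(0.882, 0.110, 0.008)
t=0.300: state=(0.853, 0.133, 0.013)
t=0.400: state=(0.820, 0.160, 0.020)
t=0.500: state=(0.783, 0.190, 0.027)
t=0.600: state=(0.740, 0.223, 0.037)
t=0.700: state=(0.694, 0.259, 0.047)
t=0.800: state=(0.644, 0.297, 0.059)
t=0.900: state=(0.591, 0.336, 0.073)
t=1.000: state=(0.537, 0.374, 0.089)
t=1.100: state=(0.483, 0.411, 0.106)
t=1.200: state=(0.431, 0.445, 0.125)
t=1.300: state=(0.381, 0.474, 0.145)
t=1.400: state=(0.334, 0.500, 0.166)
t=1.500: state=(0.291, 0.520, 0.189)
t=1.600: state=(0.252, 0.536, 0.212)
t=1.700: state=(0.218, 0.546, 0.236)
t=1.800: state=(0.188, 0.552, 0.260)
t=1.900: state=(0.162, 0.554, 0.284)
t=2.000: state=(0.140, 0.552, 0.308)
t=2.100: state=(0.120, 0.547, 0.333)
t=2.200: state=(0.104, 0.540, 0.356)
t=2.300: state=(0.090, 0.530, 0.380)
t=2.400: state=(0.078, 0.519, 0.403)
t=2.500: state=(0.068, 0.506, 0.425)
t=2.600: state=(0.060, 0.493, 0.447)
t=2.640: state=(0.056, 0.488, 0.456)
compare at T: S=0.056, I=0.488, R=0.456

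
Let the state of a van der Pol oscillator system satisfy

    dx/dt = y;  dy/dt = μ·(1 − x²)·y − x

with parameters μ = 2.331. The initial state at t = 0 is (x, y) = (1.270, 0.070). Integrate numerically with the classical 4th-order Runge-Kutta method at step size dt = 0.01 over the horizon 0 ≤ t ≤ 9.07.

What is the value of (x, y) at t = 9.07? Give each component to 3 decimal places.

(x, y) = (0.779, -1.149)

t=0.000: state=(1.270, 0.070)
step 1 (dt=0.01): k1=(0.070, -1.370), k2=(0.063, -1.361), k3=(0.063, -1.361), k4=(0.056, -1.351); state += dt/6·(k1+2k2+2k3+k4)
t=0.010: state=(1.271, 0.056)
t=0.020: state=(1.271, 0.043)
t=0.030: state=(1.271, 0.030)
continuing one RK4 step at a time; state shown every 50 steps (Δt=0.5):
t=0.500: state=(1.167, -0.433)
t=1.000: state=(0.839, -0.933)
t=1.500: state=(0.064, -2.538)
t=2.000: state=(-1.682, -2.518)
t=2.500: state=(-1.992, 0.179)
t=3.000: state=(-1.860, 0.307)
t=3.500: state=(-1.694, 0.360)
t=4.000: state=(-1.495, 0.443)
t=4.500: state=(-1.238, 0.607)
t=5.000: state=(-0.846, 1.047)
t=5.500: state=(0.016, 2.829)
t=6.000: state=(1.786, 2.066)
t=6.500: state=(1.999, -0.206)
t=7.000: state=(1.863, -0.307)
t=7.500: state=(1.697, -0.359)
t=8.000: state=(1.499, -0.441)
t=8.500: state=(1.244, -0.602)
t=9.000: state=(0.855, -1.033)
t=9.070: state=(0.779, -1.149)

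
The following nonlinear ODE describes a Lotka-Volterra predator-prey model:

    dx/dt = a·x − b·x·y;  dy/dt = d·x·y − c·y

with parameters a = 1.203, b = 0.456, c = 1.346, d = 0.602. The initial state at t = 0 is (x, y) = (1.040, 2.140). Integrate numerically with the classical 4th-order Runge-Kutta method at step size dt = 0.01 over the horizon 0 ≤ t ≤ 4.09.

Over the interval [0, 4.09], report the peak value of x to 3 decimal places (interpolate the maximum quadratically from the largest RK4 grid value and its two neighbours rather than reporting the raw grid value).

max x = 4.204

t=0.000: state=(1.040, 2.140)
step 1 (dt=0.01): k1=(0.236, -1.541), k2=(0.240, -1.534), k3=(0.240, -1.534), k4=(0.244, -1.527); state += dt/6·(k1+2k2+2k3+k4)
t=0.010: state=(1.042, 2.125)
t=0.020: state=(1.045, 2.109)
t=0.030: state=(1.047, 2.094)
continuing one RK4 step at a time; state shown every 20 steps (Δt=0.2):
t=0.200: state=(1.103, 1.859)
t=0.400: state=(1.197, 1.631)
t=0.600: state=(1.323, 1.450)
t=0.800: state=(1.485, 1.311)
t=1.000: state=(1.684, 1.212)
t=1.200: state=(1.924, 1.150)
t=1.400: state=(2.206, 1.126)
t=1.600: state=(2.531, 1.144)
t=1.800: state=(2.893, 1.211)
t=2.000: state=(3.278, 1.341)
t=2.200: state=(3.656, 1.556)
t=2.400: state=(3.980, 1.884)
t=2.600: state=(4.177, 2.356)
t=2.800: state=(4.170, 2.982)
t=3.000: state=(3.910, 3.715)
t=3.200: state=(3.429, 4.423)
t=3.400: state=(2.841, 4.930)
t=3.600: state=(2.279, 5.123)
t=3.800: state=(1.823, 5.004)
t=4.000: state=(1.491, 4.662)
t=4.090: state=(1.377, 4.463)
largest grid value and its neighbours: x(2.690)=4.20383, x(2.700)=4.20390, x(2.710)=4.20335
parabola through these three points peaks at t≈2.696 with x≈4.20394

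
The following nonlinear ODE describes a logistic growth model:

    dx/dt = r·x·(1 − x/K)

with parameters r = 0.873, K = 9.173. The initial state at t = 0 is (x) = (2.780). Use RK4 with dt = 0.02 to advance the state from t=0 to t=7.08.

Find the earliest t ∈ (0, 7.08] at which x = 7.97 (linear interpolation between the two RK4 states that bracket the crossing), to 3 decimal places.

t = 3.120

t=0.000: state=(2.780)
step 1 (dt=0.02): k1=(1.691), k2=(1.697), k3=(1.697), k4=(1.703); state += dt/6·(k1+2k2+2k3+k4)
t=0.020: state=(2.814)
t=0.040: state=(2.848)
t=0.060: state=(2.883)
continuing one RK4 step at a time; state shown every 25 steps (Δt=0.5):
t=0.500: state=(3.689)
t=1.000: state=(4.679)
t=1.500: state=(5.660)
t=2.000: state=(6.546)
t=2.500: state=(7.284)
t=3.000: state=(7.856)
t=3.100: state=(7.952)
next step: t=3.120: state=(7.970) — x has crossed 7.97
linear interpolation between t=3.100 (7.95178) and t=3.120 (7.97015) → t≈3.120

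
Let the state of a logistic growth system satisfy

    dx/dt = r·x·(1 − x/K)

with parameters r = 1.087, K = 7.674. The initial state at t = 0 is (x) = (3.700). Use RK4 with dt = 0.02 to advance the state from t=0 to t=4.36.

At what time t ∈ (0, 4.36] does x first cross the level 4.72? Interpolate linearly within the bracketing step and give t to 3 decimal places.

t = 0.497

t=0.000: state=(3.700)
step 1 (dt=0.02): k1=(2.083), k2=(2.083), k3=(2.083), k4=(2.084); state += dt/6·(k1+2k2+2k3+k4)
t=0.020: state=(3.742)
t=0.040: state=(3.783)
t=0.060: state=(3.825)
continuing one RK4 step at a time; state shown every 10 steps (Δt=0.2):
t=0.200: state=(4.117)
t=0.400: state=(4.527)
t=0.480: state=(4.687)
next step: t=0.500: state=(4.726) — x has crossed 4.72
linear interpolation between t=0.480 (4.68663) and t=0.500 (4.72620) → t≈0.497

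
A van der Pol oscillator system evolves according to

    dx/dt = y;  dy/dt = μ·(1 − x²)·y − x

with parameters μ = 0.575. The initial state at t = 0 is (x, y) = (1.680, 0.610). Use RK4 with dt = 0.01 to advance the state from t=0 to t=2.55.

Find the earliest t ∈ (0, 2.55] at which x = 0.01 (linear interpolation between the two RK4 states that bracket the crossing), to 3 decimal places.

t = 2.033

t=0.000: state=(1.680, 0.610)
step 1 (dt=0.01): k1=(0.610, -2.319), k2=(0.598, -2.314), k3=(0.598, -2.314), k4=(0.587, -2.308); state += dt/6·(k1+2k2+2k3+k4)
t=0.010: state=(1.686, 0.587)
t=0.020: state=(1.692, 0.564)
t=0.030: state=(1.697, 0.541)
continuing one RK4 step at a time; state shown every 10 steps (Δt=0.1):
t=0.100: state=(1.730, 0.385)
t=0.200: state=(1.758, 0.178)
t=0.300: state=(1.766, -0.009)
t=0.400: state=(1.757, -0.174)
t=0.500: state=(1.732, -0.319)
t=0.600: state=(1.693, -0.448)
t=0.700: state=(1.643, -0.563)
t=0.800: state=(1.581, -0.667)
t=0.900: state=(1.509, -0.765)
t=1.000: state=(1.428, -0.858)
t=1.100: state=(1.338, -0.949)
t=1.200: state=(1.238, -1.040)
t=1.300: state=(1.130, -1.133)
t=1.400: state=(1.012, -1.230)
t=1.500: state=(0.884, -1.333)
t=1.600: state=(0.745, -1.441)
t=1.700: state=(0.595, -1.555)
t=1.800: state=(0.434, -1.675)
t=1.900: state=(0.260, -1.797)
t=2.000: state=(0.074, -1.917)
t=2.030: state=(0.016, -1.952)
next step: t=2.040: state=(-0.003, -1.963) — x has crossed 0.01
linear interpolation between t=2.030 (0.01641) and t=2.040 (-0.00317) → t≈2.033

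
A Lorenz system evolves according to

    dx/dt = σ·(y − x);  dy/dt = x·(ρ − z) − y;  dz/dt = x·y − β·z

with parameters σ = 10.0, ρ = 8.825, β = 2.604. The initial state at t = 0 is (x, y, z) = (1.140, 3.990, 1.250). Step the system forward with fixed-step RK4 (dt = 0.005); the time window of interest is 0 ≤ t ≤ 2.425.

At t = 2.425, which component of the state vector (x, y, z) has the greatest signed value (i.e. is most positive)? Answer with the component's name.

t=0.000: state=(1.140, 3.990, 1.250)
step 1 (dt=0.005): k1=(28.500, 4.645, 1.294), k2=(27.904, 5.170, 1.584), k3=(27.932, 5.156, 1.577), k4=(27.361, 5.668, 1.863); state += dt/6·(k1+2k2+2k3+k4)
t=0.005: state=(1.280, 4.016, 1.258)
t=0.010: state=(1.414, 4.047, 1.269)
t=0.015: state=(1.543, 4.082, 1.282)
continuing one RK4 step at a time; state shown every 20 steps (Δt=0.1):
t=0.100: state=(3.329, 5.221, 1.922)
t=0.200: state=(5.234, 7.160, 3.874)
t=0.300: state=(6.984, 8.368, 7.324)
t=0.400: state=(7.583, 7.259, 10.884)
t=0.500: state=(6.412, 4.603, 12.095)
t=0.600: state=(4.491, 2.680, 11.010)
t=0.700: state=(3.031, 1.954, 9.211)
t=0.800: state=(2.302, 1.881, 7.530)
t=0.900: state=(2.110, 2.115, 6.182)
t=1.000: state=(2.268, 2.568, 5.210)
t=1.100: state=(2.696, 3.249, 4.649)
t=1.200: state=(3.370, 4.163, 4.576)
t=1.300: state=(4.259, 5.223, 5.119)
t=1.400: state=(5.224, 6.134, 6.357)
t=1.500: state=(5.945, 6.408, 8.052)
t=1.600: state=(6.052, 5.788, 9.489)
t=1.700: state=(5.484, 4.684, 9.985)
t=1.800: state=(4.615, 3.755, 9.549)
t=1.900: state=(3.873, 3.279, 8.647)
t=2.000: state=(3.450, 3.196, 7.688)
t=2.100: state=(3.349, 3.391, 6.899)
t=2.200: state=(3.513, 3.787, 6.395)
t=2.300: state=(3.876, 4.316, 6.247)
t=2.400: state=(4.363, 4.879, 6.492)
t=2.425: state=(4.492, 5.007, 6.613)
compare at T: x=4.492, y=5.007, z=6.613

largest component: z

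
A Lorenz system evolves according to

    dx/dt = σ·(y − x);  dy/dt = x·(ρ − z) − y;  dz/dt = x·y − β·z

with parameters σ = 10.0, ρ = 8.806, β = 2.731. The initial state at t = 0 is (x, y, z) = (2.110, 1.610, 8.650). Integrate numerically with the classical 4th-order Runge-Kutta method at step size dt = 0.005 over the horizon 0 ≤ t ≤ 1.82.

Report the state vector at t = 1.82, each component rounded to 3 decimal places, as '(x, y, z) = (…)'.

(x, y, z) = (5.220, 5.638, 7.414)

t=0.000: state=(2.110, 1.610, 8.650)
step 1 (dt=0.005): k1=(-5.000, -1.281, -20.226), k2=(-4.907, -1.174, -20.115), k3=(-4.907, -1.174, -20.115), k4=(-4.813, -1.069, -20.003); state += dt/6·(k1+2k2+2k3+k4)
t=0.005: state=(2.085, 1.604, 8.549)
t=0.010: state=(2.062, 1.599, 8.450)
t=0.015: state=(2.039, 1.595, 8.352)
continuing one RK4 step at a time; state shown every 20 steps (Δt=0.1):
t=0.100: state=(1.794, 1.655, 6.852)
t=0.200: state=(1.804, 1.950, 5.493)
t=0.300: state=(2.074, 2.466, 4.552)
t=0.400: state=(2.591, 3.236, 4.045)
t=0.500: state=(3.370, 4.282, 4.064)
t=0.600: state=(4.395, 5.508, 4.775)
t=0.700: state=(5.504, 6.540, 6.296)
t=0.800: state=(6.294, 6.751, 8.313)
t=0.900: state=(6.307, 5.874, 9.879)
t=1.000: state=(5.543, 4.547, 10.224)
t=1.100: state=(4.525, 3.570, 9.536)
t=1.200: state=(3.741, 3.152, 8.442)
t=1.300: state=(3.352, 3.155, 7.383)
t=1.400: state=(3.320, 3.441, 6.569)
t=1.500: state=(3.568, 3.931, 6.106)
t=1.600: state=(4.022, 4.551, 6.058)
t=1.700: state=(4.590, 5.174, 6.457)
t=1.800: state=(5.131, 5.597, 7.232)
t=1.820: state=(5.220, 5.638, 7.414)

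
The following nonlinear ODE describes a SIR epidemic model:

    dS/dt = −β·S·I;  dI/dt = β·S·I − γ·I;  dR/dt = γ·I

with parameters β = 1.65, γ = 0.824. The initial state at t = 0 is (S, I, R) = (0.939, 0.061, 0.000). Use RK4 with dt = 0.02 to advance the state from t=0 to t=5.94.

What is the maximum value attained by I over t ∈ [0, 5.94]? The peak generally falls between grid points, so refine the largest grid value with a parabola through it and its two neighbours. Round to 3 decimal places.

max I = 0.185

t=0.000: state=(0.939, 0.061, 0.000)
step 1 (dt=0.02): k1=(-0.095, 0.044, 0.050), k2=(-0.095, 0.044, 0.051), k3=(-0.095, 0.044, 0.051), k4=(-0.096, 0.045, 0.051); state += dt/6·(k1+2k2+2k3+k4)
t=0.020: state=(0.937, 0.062, 0.001)
t=0.040: state=(0.935, 0.063, 0.002)
t=0.060: state=(0.933, 0.064, 0.003)
continuing one RK4 step at a time; state shown every 10 steps (Δt=0.2):
t=0.200: state=(0.919, 0.070, 0.011)
t=0.400: state=(0.896, 0.080, 0.023)
t=0.600: state=(0.871, 0.091, 0.037)
t=0.800: state=(0.844, 0.103, 0.053)
t=1.000: state=(0.814, 0.115, 0.071)
t=1.200: state=(0.782, 0.126, 0.091)
t=1.400: state=(0.749, 0.138, 0.113)
t=1.600: state=(0.714, 0.149, 0.137)
t=1.800: state=(0.679, 0.159, 0.162)
t=2.000: state=(0.643, 0.168, 0.189)
t=2.200: state=(0.608, 0.175, 0.217)
t=2.400: state=(0.573, 0.180, 0.247)
t=2.600: state=(0.540, 0.184, 0.277)
t=2.800: state=(0.508, 0.185, 0.307)
t=3.000: state=(0.478, 0.185, 0.338)
t=3.200: state=(0.450, 0.183, 0.368)
t=3.400: state=(0.424, 0.179, 0.398)
t=3.600: state=(0.400, 0.174, 0.427)
t=3.800: state=(0.378, 0.167, 0.455)
t=4.000: state=(0.358, 0.160, 0.482)
t=4.200: state=(0.340, 0.153, 0.508)
t=4.400: state=(0.324, 0.144, 0.532)
t=4.600: state=(0.309, 0.136, 0.555)
t=4.800: state=(0.296, 0.127, 0.577)
t=5.000: state=(0.284, 0.119, 0.597)
t=5.200: state=(0.273, 0.110, 0.616)
t=5.400: state=(0.264, 0.102, 0.634)
t=5.600: state=(0.256, 0.095, 0.650)
t=5.800: state=(0.248, 0.087, 0.665)
t=5.940: state=(0.243, 0.082, 0.675)
largest grid value and its neighbours: I(2.840)=0.18527, I(2.860)=0.18528, I(2.880)=0.18526
parabola through these three points peaks at t≈2.854 with I≈0.18528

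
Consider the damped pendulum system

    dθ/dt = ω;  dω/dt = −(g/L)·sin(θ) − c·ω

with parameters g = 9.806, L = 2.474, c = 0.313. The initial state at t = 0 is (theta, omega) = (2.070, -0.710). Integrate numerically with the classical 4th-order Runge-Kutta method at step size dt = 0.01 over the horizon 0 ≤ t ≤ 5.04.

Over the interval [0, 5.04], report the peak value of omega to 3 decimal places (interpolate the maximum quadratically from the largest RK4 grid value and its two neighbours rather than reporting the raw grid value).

max omega = 2.342

t=0.000: state=(2.070, -0.710)
step 1 (dt=0.01): k1=(-0.710, -3.258), k2=(-0.726, -3.259), k3=(-0.726, -3.259), k4=(-0.743, -3.261); state += dt/6·(k1+2k2+2k3+k4)
t=0.010: state=(2.063, -0.743)
t=0.020: state=(2.055, -0.775)
t=0.030: state=(2.047, -0.808)
continuing one RK4 step at a time; state shown every 20 steps (Δt=0.2):
t=0.200: state=(1.862, -1.372)
t=0.400: state=(1.520, -2.047)
t=0.600: state=(1.048, -2.654)
t=0.800: state=(0.475, -3.018)
t=1.000: state=(-0.131, -2.961)
t=1.200: state=(-0.681, -2.474)
t=1.400: state=(-1.103, -1.723)
t=1.600: state=(-1.365, -0.892)
t=1.800: state=(-1.461, -0.078)
t=2.000: state=(-1.399, 0.689)
t=2.200: state=(-1.190, 1.387)
t=2.400: state=(-0.852, 1.958)
t=2.600: state=(-0.422, 2.295)
t=2.800: state=(0.043, 2.298)
t=3.000: state=(0.474, 1.958)
t=3.200: state=(0.810, 1.374)
t=3.400: state=(1.016, 0.678)
t=3.600: state=(1.080, -0.034)
t=3.800: state=(1.005, -0.699)
t=4.000: state=(0.807, -1.265)
t=4.200: state=(0.511, -1.660)
t=4.400: state=(0.159, -1.811)
t=4.600: state=(-0.195, -1.684)
t=4.800: state=(-0.498, -1.317)
t=5.000: state=(-0.711, -0.795)
t=5.040: state=(-0.741, -0.680)
largest grid value and its neighbours: omega(2.690)=2.34119, omega(2.700)=2.34178, omega(2.710)=2.34146
parabola through these three points peaks at t≈2.702 with omega≈2.34179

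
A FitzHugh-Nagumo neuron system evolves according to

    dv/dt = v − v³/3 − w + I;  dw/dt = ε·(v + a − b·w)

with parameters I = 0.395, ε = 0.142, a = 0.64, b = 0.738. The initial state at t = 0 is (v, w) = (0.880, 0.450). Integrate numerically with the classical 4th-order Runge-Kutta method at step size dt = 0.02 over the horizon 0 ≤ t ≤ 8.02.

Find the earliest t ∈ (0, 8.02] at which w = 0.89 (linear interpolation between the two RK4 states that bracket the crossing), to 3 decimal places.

t = 2.142

t=0.000: state=(0.880, 0.450)
step 1 (dt=0.02): k1=(0.598, 0.169), k2=(0.597, 0.169), k3=(0.597, 0.169), k4=(0.597, 0.170); state += dt/6·(k1+2k2+2k3+k4)
t=0.020: state=(0.892, 0.453)
t=0.040: state=(0.904, 0.457)
t=0.060: state=(0.916, 0.460)
continuing one RK4 step at a time; state shown every 25 steps (Δt=0.5):
t=0.500: state=(1.160, 0.542)
t=1.000: state=(1.353, 0.646)
t=1.500: state=(1.440, 0.755)
t=2.000: state=(1.450, 0.861)
t=2.140: state=(1.444, 0.890)
next step: t=2.160: state=(1.443, 0.894) — w has crossed 0.89
linear interpolation between t=2.140 (0.88962) and t=2.160 (0.89367) → t≈2.142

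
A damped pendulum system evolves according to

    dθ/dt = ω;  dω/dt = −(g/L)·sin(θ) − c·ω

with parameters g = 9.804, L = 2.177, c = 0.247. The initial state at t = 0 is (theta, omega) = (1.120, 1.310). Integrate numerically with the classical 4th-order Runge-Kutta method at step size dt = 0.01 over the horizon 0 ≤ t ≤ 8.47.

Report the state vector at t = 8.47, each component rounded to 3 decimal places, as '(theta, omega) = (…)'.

t=0.000: state=(1.120, 1.310)
step 1 (dt=0.01): k1=(1.310, -4.377), k2=(1.288, -4.384), k3=(1.288, -4.384), k4=(1.266, -4.391); state += dt/6·(k1+2k2+2k3+k4)
t=0.010: state=(1.133, 1.266)
t=0.020: state=(1.145, 1.222)
t=0.030: state=(1.157, 1.178)
continuing one RK4 step at a time; state shown every 50 steps (Δt=0.5):
t=0.500: state=(1.225, -0.859)
t=1.000: state=(0.373, -2.304)
t=1.500: state=(-0.703, -1.623)
t=2.000: state=(-1.046, 0.290)
t=2.500: state=(-0.482, 1.786)
t=3.000: state=(0.444, 1.578)
t=3.500: state=(0.861, 0.002)
t=4.000: state=(0.478, -1.394)
t=4.500: state=(-0.294, -1.406)
t=5.000: state=(-0.705, -0.130)
t=5.500: state=(-0.432, 1.108)
t=6.000: state=(0.207, 1.207)
t=6.500: state=(0.578, 0.168)
t=7.000: state=(0.373, -0.899)
t=7.500: state=(-0.157, -1.018)
t=8.000: state=(-0.477, -0.164)
t=8.470: state=(-0.335, 0.703)

(theta, omega) = (-0.335, 0.703)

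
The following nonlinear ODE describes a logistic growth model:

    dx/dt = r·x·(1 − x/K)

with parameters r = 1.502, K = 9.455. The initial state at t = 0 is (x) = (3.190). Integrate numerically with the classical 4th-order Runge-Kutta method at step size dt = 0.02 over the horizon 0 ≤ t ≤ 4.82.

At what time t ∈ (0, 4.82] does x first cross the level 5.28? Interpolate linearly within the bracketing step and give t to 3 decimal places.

t=0.000: state=(3.190)
step 1 (dt=0.02): k1=(3.175), k2=(3.190), k3=(3.190), k4=(3.205); state += dt/6·(k1+2k2+2k3+k4)
t=0.020: state=(3.254)
t=0.040: state=(3.318)
t=0.060: state=(3.383)
continuing one RK4 step at a time; state shown every 10 steps (Δt=0.2):
t=0.200: state=(3.852)
t=0.400: state=(4.552)
t=0.600: state=(5.260)
next step: t=0.620: state=(5.330) — x has crossed 5.28
linear interpolation between t=0.600 (5.26001) and t=0.620 (5.32999) → t≈0.606

t = 0.606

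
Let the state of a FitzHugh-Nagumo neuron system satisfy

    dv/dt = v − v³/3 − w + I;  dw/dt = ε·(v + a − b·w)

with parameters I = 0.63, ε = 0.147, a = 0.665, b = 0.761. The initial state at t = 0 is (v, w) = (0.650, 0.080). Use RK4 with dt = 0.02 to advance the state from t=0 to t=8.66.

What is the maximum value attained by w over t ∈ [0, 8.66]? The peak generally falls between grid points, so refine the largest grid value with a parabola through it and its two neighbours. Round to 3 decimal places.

t=0.000: state=(0.650, 0.080)
step 1 (dt=0.02): k1=(1.108, 0.184), k2=(1.113, 0.186), k3=(1.113, 0.186), k4=(1.117, 0.187); state += dt/6·(k1+2k2+2k3+k4)
t=0.020: state=(0.672, 0.084)
t=0.040: state=(0.695, 0.087)
t=0.060: state=(0.717, 0.091)
continuing one RK4 step at a time; state shown every 25 steps (Δt=0.5):
t=0.500: state=(1.217, 0.190)
t=1.000: state=(1.616, 0.331)
t=1.500: state=(1.755, 0.482)
t=2.000: state=(1.760, 0.629)
t=2.500: state=(1.717, 0.767)
t=3.000: state=(1.658, 0.893)
t=3.500: state=(1.593, 1.009)
t=4.000: state=(1.525, 1.113)
t=4.500: state=(1.454, 1.206)
t=5.000: state=(1.379, 1.289)
t=5.500: state=(1.299, 1.362)
t=6.000: state=(1.214, 1.426)
t=6.500: state=(1.120, 1.479)
t=7.000: state=(1.015, 1.522)
t=7.500: state=(0.892, 1.555)
t=8.000: state=(0.740, 1.577)
t=8.500: state=(0.541, 1.585)
t=8.660: state=(0.462, 1.584)
largest grid value and its neighbours: w(8.480)=1.58470, w(8.500)=1.58472, w(8.520)=1.58470
parabola through these three points peaks at t≈8.500 with w≈1.58472

max w = 1.585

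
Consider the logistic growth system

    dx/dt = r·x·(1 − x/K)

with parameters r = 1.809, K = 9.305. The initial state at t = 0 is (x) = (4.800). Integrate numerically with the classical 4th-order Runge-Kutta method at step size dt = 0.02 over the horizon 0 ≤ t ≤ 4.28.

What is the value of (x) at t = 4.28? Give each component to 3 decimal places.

(x) = (9.301)

t=0.000: state=(4.800)
step 1 (dt=0.02): k1=(4.204), k2=(4.201), k3=(4.201), k4=(4.198); state += dt/6·(k1+2k2+2k3+k4)
t=0.020: state=(4.884)
t=0.040: state=(4.968)
t=0.060: state=(5.052)
continuing one RK4 step at a time; state shown every 10 steps (Δt=0.2):
t=0.200: state=(5.627)
t=0.400: state=(6.394)
t=0.600: state=(7.065)
t=0.800: state=(7.622)
t=1.000: state=(8.065)
t=1.200: state=(8.405)
t=1.400: state=(8.659)
t=1.600: state=(8.846)
t=1.800: state=(8.980)
t=2.000: state=(9.076)
t=2.200: state=(9.145)
t=2.400: state=(9.193)
t=2.600: state=(9.227)
t=2.800: state=(9.250)
t=3.000: state=(9.267)
t=3.200: state=(9.278)
t=3.400: state=(9.286)
t=3.600: state=(9.292)
t=3.800: state=(9.296)
t=4.000: state=(9.299)
t=4.200: state=(9.301)
t=4.280: state=(9.301)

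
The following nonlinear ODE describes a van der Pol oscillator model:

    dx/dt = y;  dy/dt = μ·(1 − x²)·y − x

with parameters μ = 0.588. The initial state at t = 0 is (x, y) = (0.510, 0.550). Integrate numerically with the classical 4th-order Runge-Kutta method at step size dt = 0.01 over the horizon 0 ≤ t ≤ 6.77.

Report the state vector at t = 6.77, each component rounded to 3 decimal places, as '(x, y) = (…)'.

(x, y) = (1.845, 0.185)

t=0.000: state=(0.510, 0.550)
step 1 (dt=0.01): k1=(0.550, -0.271), k2=(0.549, -0.275), k3=(0.549, -0.275), k4=(0.547, -0.279); state += dt/6·(k1+2k2+2k3+k4)
t=0.010: state=(0.515, 0.547)
t=0.020: state=(0.521, 0.544)
t=0.030: state=(0.526, 0.541)
continuing one RK4 step at a time; state shown every 25 steps (Δt=0.25):
t=0.250: state=(0.637, 0.456)
t=0.500: state=(0.734, 0.314)
t=0.750: state=(0.791, 0.137)
t=1.000: state=(0.801, -0.061)
t=1.250: state=(0.760, -0.267)
t=1.500: state=(0.667, -0.473)
t=1.750: state=(0.524, -0.677)
t=2.000: state=(0.329, -0.878)
t=2.250: state=(0.085, -1.067)
t=2.500: state=(-0.202, -1.221)
t=2.750: state=(-0.518, -1.291)
t=3.000: state=(-0.836, -1.221)
t=3.250: state=(-1.114, -0.983)
t=3.500: state=(-1.317, -0.620)
t=3.750: state=(-1.422, -0.222)
t=4.000: state=(-1.431, 0.142)
t=4.250: state=(-1.356, 0.450)
t=4.500: state=(-1.209, 0.717)
t=4.750: state=(-0.999, 0.966)
t=5.000: state=(-0.725, 1.223)
t=5.250: state=(-0.385, 1.500)
t=5.500: state=(0.025, 1.777)
t=5.750: state=(0.496, 1.966)
t=6.000: state=(0.987, 1.904)
t=6.250: state=(1.417, 1.485)
t=6.500: state=(1.710, 0.841)
t=6.750: state=(1.841, 0.228)
t=6.770: state=(1.845, 0.185)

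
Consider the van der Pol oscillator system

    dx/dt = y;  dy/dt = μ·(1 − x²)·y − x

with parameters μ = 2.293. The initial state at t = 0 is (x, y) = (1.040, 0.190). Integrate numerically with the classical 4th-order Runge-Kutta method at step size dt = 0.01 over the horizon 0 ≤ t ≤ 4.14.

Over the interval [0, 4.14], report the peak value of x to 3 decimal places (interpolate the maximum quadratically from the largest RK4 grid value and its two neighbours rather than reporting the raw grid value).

max x = 1.057

t=0.000: state=(1.040, 0.190)
step 1 (dt=0.01): k1=(0.190, -1.076), k2=(0.185, -1.076), k3=(0.185, -1.076), k4=(0.179, -1.077); state += dt/6·(k1+2k2+2k3+k4)
t=0.010: state=(1.042, 0.179)
t=0.020: state=(1.044, 0.168)
t=0.030: state=(1.045, 0.158)
continuing one RK4 step at a time; state shown every 20 steps (Δt=0.2):
t=0.200: state=(1.056, -0.024)
t=0.400: state=(1.031, -0.228)
t=0.600: state=(0.965, -0.429)
t=0.800: state=(0.858, -0.654)
t=1.000: state=(0.699, -0.953)
t=1.200: state=(0.466, -1.422)
t=1.400: state=(0.108, -2.227)
t=1.600: state=(-0.453, -3.410)
t=1.800: state=(-1.202, -3.707)
t=2.000: state=(-1.770, -1.792)
t=2.200: state=(-1.961, -0.332)
t=2.400: state=(-1.971, 0.130)
t=2.600: state=(-1.930, 0.256)
t=2.800: state=(-1.874, 0.300)
t=3.000: state=(-1.811, 0.325)
t=3.200: state=(-1.744, 0.348)
t=3.400: state=(-1.672, 0.373)
t=3.600: state=(-1.594, 0.403)
t=3.800: state=(-1.510, 0.441)
t=4.000: state=(-1.417, 0.491)
t=4.140: state=(-1.345, 0.535)
largest grid value and its neighbours: x(0.170)=1.05675, x(0.180)=1.05677, x(0.190)=1.05669
parabola through these three points peaks at t≈0.177 with x≈1.05677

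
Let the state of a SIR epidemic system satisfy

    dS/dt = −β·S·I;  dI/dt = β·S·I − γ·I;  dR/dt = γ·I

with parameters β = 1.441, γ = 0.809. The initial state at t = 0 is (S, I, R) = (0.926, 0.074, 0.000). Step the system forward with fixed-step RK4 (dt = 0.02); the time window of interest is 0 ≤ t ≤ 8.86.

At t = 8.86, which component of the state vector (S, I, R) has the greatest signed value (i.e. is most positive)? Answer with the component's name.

largest component: R

t=0.000: state=(0.926, 0.074, 0.000)
step 1 (dt=0.02): k1=(-0.099, 0.039, 0.060), k2=(-0.099, 0.039, 0.060), k3=(-0.099, 0.039, 0.060), k4=(-0.100, 0.039, 0.060); state += dt/6·(k1+2k2+2k3+k4)
t=0.020: state=(0.924, 0.075, 0.001)
t=0.040: state=(0.922, 0.076, 0.002)
t=0.060: state=(0.920, 0.076, 0.004)
continuing one RK4 step at a time; state shown every 25 steps (Δt=0.5):
t=0.500: state=(0.872, 0.094, 0.034)
t=1.000: state=(0.808, 0.115, 0.076)
t=1.500: state=(0.738, 0.135, 0.127)
t=2.000: state=(0.666, 0.149, 0.185)
t=2.500: state=(0.597, 0.157, 0.247)
t=3.000: state=(0.533, 0.157, 0.310)
t=3.500: state=(0.477, 0.151, 0.373)
t=4.000: state=(0.429, 0.139, 0.431)
t=4.500: state=(0.390, 0.125, 0.485)
t=5.000: state=(0.359, 0.109, 0.532)
t=5.500: state=(0.334, 0.093, 0.573)
t=6.000: state=(0.314, 0.079, 0.608)
t=6.500: state=(0.298, 0.065, 0.637)
t=7.000: state=(0.285, 0.054, 0.661)
t=7.500: state=(0.276, 0.044, 0.681)
t=8.000: state=(0.268, 0.036, 0.697)
t=8.500: state=(0.262, 0.029, 0.710)
t=8.860: state=(0.258, 0.025, 0.717)
compare at T: S=0.258, I=0.025, R=0.717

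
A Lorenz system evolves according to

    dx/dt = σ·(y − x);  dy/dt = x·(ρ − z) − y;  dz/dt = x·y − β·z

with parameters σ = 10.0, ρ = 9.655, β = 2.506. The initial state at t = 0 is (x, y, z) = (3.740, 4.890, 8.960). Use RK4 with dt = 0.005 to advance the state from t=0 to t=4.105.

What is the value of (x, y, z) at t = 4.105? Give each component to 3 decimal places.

(x, y, z) = (4.655, 4.656, 8.650)

t=0.000: state=(3.740, 4.890, 8.960)
step 1 (dt=0.005): k1=(11.500, -2.291, -4.165), k2=(11.155, -2.226, -4.020), k3=(11.165, -2.228, -4.025), k4=(10.830, -2.164, -3.884); state += dt/6·(k1+2k2+2k3+k4)
t=0.005: state=(3.796, 4.879, 8.940)
t=0.010: state=(3.848, 4.868, 8.921)
t=0.015: state=(3.898, 4.858, 8.904)
continuing one RK4 step at a time; state shown every 40 steps (Δt=0.2):
t=0.200: state=(4.609, 4.709, 8.697)
t=0.400: state=(4.668, 4.663, 8.699)
t=0.600: state=(4.645, 4.634, 8.672)
t=0.800: state=(4.635, 4.638, 8.633)
t=1.000: state=(4.651, 4.663, 8.626)
t=1.200: state=(4.671, 4.677, 8.653)
t=1.400: state=(4.671, 4.666, 8.676)
t=1.600: state=(4.656, 4.648, 8.671)
t=1.800: state=(4.645, 4.644, 8.649)
t=2.000: state=(4.650, 4.656, 8.638)
t=2.200: state=(4.662, 4.667, 8.648)
t=2.400: state=(4.666, 4.665, 8.664)
t=2.600: state=(4.659, 4.655, 8.666)
t=2.800: state=(4.652, 4.649, 8.656)
t=3.000: state=(4.652, 4.654, 8.646)
t=3.200: state=(4.658, 4.661, 8.649)
t=3.400: state=(4.662, 4.663, 8.657)
t=3.600: state=(4.660, 4.658, 8.662)
t=3.800: state=(4.655, 4.653, 8.658)
t=4.000: state=(4.654, 4.654, 8.651)
t=4.105: state=(4.655, 4.656, 8.650)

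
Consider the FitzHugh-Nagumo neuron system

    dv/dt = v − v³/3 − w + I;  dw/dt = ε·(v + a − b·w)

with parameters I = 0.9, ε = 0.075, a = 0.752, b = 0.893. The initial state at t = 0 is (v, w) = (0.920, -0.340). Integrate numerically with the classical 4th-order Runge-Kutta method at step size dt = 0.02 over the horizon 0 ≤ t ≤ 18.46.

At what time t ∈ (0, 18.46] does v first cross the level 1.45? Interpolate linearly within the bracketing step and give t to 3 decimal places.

t = 0.292

t=0.000: state=(0.920, -0.340)
step 1 (dt=0.02): k1=(1.900, 0.148), k2=(1.902, 0.149), k3=(1.902, 0.149), k4=(1.902, 0.151); state += dt/6·(k1+2k2+2k3+k4)
t=0.020: state=(0.958, -0.337)
t=0.040: state=(0.996, -0.334)
t=0.060: state=(1.034, -0.331)
t=0.280: state=(1.431, -0.293)
next step: t=0.300: state=(1.463, -0.290) — v has crossed 1.45
linear interpolation between t=0.280 (1.43058) and t=0.300 (1.46315) → t≈0.292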